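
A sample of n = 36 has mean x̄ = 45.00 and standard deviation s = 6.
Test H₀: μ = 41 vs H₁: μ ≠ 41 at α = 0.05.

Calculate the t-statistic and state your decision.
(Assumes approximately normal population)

df = n - 1 = 35
SE = s/√n = 6/√36 = 1.0000
t = (x̄ - μ₀)/SE = (45.00 - 41)/1.0000 = 4.0000
Critical value: t_{0.025,35} = ±2.030
p-value ≈ 0.0003
Decision: reject H₀

Answer: t = 4.0000, reject H₀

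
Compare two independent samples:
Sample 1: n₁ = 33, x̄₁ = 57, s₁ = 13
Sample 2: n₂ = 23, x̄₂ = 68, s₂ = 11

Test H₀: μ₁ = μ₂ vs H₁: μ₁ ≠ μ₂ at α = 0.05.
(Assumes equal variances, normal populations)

Answer: t = -3.3127, reject H₀

Derivation:
Pooled variance: s²_p = [32×13² + 22×11²]/(54) = 149.4444
s_p = 12.2247
SE = s_p×√(1/n₁ + 1/n₂) = 12.2247×√(1/33 + 1/23) = 3.3206
t = (x̄₁ - x̄₂)/SE = (57 - 68)/3.3206 = -3.3127
df = 54, t-critical = ±2.005
Decision: reject H₀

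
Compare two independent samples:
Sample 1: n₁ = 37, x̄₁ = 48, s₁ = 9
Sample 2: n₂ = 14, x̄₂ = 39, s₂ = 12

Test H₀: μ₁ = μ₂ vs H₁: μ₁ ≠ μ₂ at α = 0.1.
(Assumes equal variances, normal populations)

Pooled variance: s²_p = [36×9² + 13×12²]/(49) = 97.7143
s_p = 9.8851
SE = s_p×√(1/n₁ + 1/n₂) = 9.8851×√(1/37 + 1/14) = 3.1017
t = (x̄₁ - x̄₂)/SE = (48 - 39)/3.1017 = 2.9016
df = 49, t-critical = ±1.677
Decision: reject H₀

Answer: t = 2.9016, reject H₀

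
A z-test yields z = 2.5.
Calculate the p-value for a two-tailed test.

For z = 2.5:
p = 2×P(Z > |2.5|) = 2×(1 - Φ(2.5)) = 0.0124

Answer: p-value ≈ 0.0124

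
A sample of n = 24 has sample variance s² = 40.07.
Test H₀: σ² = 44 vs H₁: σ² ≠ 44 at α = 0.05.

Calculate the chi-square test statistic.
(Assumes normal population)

df = n - 1 = 23
χ² = (n-1)s²/σ₀² = 23×40.07/44 = 20.9457
Critical values: χ²_{0.975,23} = 11.689, χ²_{0.025,23} = 38.076
Rejection region: χ² < 11.689 or χ² > 38.076
Decision: fail to reject H₀

Answer: χ² = 20.9457, fail to reject H₀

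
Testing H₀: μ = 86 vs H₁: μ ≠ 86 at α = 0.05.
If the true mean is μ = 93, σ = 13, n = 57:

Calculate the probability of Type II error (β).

Answer: β ≈ 0.0176

Derivation:
SE = σ/√n = 13/√57 = 1.7219
Critical values: μ₀ ± z_0.025×SE = 86 ± 1.960×1.7219
Acceptance region: (82.6251, 89.3749)
Under H₁ (μ = 93): z_high = (89.3749 - 93)/1.7219 = -2.1053, z_low = (82.6251 - 93)/1.7219 = -6.0253
β = P(not reject | H₁) = Φ(-2.1053) - Φ(-6.0253) ≈ 0.0176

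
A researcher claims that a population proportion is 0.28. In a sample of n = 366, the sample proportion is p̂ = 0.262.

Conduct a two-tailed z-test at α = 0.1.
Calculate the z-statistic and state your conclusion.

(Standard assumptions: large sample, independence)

H₀: p = 0.28, H₁: p ≠ 0.28
Standard error: SE = √(p₀(1-p₀)/n) = √(0.28×0.72/366) = 0.023470
z-statistic: z = (p̂ - p₀)/SE = (0.262 - 0.28)/0.023470 = -0.7669
Critical value: z_0.05 = ±1.645
p-value = 0.4431
Decision: fail to reject H₀ at α = 0.1

Answer: z = -0.7669, fail to reject H₀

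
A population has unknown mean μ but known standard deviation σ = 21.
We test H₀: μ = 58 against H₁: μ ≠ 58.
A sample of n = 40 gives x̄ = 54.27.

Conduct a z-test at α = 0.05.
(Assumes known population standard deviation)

Standard error: SE = σ/√n = 21/√40 = 3.3204
z-statistic: z = (x̄ - μ₀)/SE = (54.27 - 58)/3.3204 = -1.1234
Critical value: ±1.960
p-value = 0.2613
Decision: fail to reject H₀

Answer: z = -1.1234, fail to reject H₀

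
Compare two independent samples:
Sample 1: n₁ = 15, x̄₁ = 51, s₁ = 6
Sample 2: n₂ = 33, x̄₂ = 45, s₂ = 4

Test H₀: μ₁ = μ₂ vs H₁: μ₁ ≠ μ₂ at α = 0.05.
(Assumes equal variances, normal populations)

Pooled variance: s²_p = [14×6² + 32×4²]/(46) = 22.0870
s_p = 4.6997
SE = s_p×√(1/n₁ + 1/n₂) = 4.6997×√(1/15 + 1/33) = 1.4635
t = (x̄₁ - x̄₂)/SE = (51 - 45)/1.4635 = 4.0998
df = 46, t-critical = ±2.013
Decision: reject H₀

Answer: t = 4.0998, reject H₀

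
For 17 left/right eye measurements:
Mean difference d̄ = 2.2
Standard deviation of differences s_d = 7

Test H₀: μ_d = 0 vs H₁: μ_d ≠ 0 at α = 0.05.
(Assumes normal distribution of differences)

Answer: t = 1.2959, fail to reject H₀

Derivation:
df = n - 1 = 16
SE = s_d/√n = 7/√17 = 1.6977
t = d̄/SE = 2.2/1.6977 = 1.2959
Critical value: t_{0.025,16} = ±2.120
p-value ≈ 0.2134
Decision: fail to reject H₀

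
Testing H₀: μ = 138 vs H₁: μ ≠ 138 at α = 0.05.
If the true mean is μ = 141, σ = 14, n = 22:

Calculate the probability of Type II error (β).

Answer: β ≈ 0.8287

Derivation:
SE = σ/√n = 14/√22 = 2.9848
Critical values: μ₀ ± z_0.025×SE = 138 ± 1.960×2.9848
Acceptance region: (132.1498, 143.8502)
Under H₁ (μ = 141): z_high = (143.8502 - 141)/2.9848 = 0.9549, z_low = (132.1498 - 141)/2.9848 = -2.9651
β = P(not reject | H₁) = Φ(0.9549) - Φ(-2.9651) ≈ 0.8287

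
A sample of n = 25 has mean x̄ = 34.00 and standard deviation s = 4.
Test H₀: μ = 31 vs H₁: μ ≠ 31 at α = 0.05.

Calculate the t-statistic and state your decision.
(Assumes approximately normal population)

Answer: t = 3.7500, reject H₀

Derivation:
df = n - 1 = 24
SE = s/√n = 4/√25 = 0.8000
t = (x̄ - μ₀)/SE = (34.00 - 31)/0.8000 = 3.7500
Critical value: t_{0.025,24} = ±2.064
p-value ≈ 0.0010
Decision: reject H₀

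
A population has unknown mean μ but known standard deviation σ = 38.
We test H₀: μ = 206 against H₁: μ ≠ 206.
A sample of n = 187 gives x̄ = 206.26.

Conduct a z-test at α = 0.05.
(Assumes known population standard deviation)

Standard error: SE = σ/√n = 38/√187 = 2.7788
z-statistic: z = (x̄ - μ₀)/SE = (206.26 - 206)/2.7788 = 0.0936
Critical value: ±1.960
p-value = 0.9254
Decision: fail to reject H₀

Answer: z = 0.0936, fail to reject H₀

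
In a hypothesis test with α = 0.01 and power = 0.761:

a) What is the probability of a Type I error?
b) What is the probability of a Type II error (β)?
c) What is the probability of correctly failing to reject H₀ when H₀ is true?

Answer: a) 0.01, b) 0.239, c) 0.99

Derivation:
a) Type I error probability = α = 0.01
b) Power = P(reject H₀ | H₁ true) = 1 - β = 0.761, so Type II error probability = β = 1 - Power = 0.239
c) P(fail to reject H₀ | H₀ true) = 1 - α = 0.99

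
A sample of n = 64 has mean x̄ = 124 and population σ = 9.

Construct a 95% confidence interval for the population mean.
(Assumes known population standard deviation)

Confidence level: 95%, α = 0.05
z_0.025 = 1.960
SE = σ/√n = 9/√64 = 1.1250
Margin of error = 1.960 × 1.1250 = 2.2050
CI: x̄ ± margin = 124 ± 2.2050
CI: (121.7950, 126.2050)

Answer: (121.7950, 126.2050)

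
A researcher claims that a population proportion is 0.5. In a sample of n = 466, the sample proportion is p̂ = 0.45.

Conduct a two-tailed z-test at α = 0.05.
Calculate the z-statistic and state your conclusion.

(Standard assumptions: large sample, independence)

Answer: z = -2.1587, reject H₀

Derivation:
H₀: p = 0.5, H₁: p ≠ 0.5
Standard error: SE = √(p₀(1-p₀)/n) = √(0.5×0.5/466) = 0.023162
z-statistic: z = (p̂ - p₀)/SE = (0.45 - 0.5)/0.023162 = -2.1587
Critical value: z_0.025 = ±1.960
p-value = 0.0309
Decision: reject H₀ at α = 0.05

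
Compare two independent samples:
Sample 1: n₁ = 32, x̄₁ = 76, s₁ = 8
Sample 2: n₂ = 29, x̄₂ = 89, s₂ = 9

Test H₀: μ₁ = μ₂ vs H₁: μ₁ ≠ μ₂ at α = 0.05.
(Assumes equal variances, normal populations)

Pooled variance: s²_p = [31×8² + 28×9²]/(59) = 72.0678
s_p = 8.4893
SE = s_p×√(1/n₁ + 1/n₂) = 8.4893×√(1/32 + 1/29) = 2.1765
t = (x̄₁ - x̄₂)/SE = (76 - 89)/2.1765 = -5.9729
df = 59, t-critical = ±2.001
Decision: reject H₀

Answer: t = -5.9729, reject H₀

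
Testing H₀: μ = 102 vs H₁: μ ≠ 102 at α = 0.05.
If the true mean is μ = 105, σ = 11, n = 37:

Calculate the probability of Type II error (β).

Answer: β ≈ 0.6182

Derivation:
SE = σ/√n = 11/√37 = 1.8084
Critical values: μ₀ ± z_0.025×SE = 102 ± 1.960×1.8084
Acceptance region: (98.4555, 105.5445)
Under H₁ (μ = 105): z_high = (105.5445 - 105)/1.8084 = 0.3011, z_low = (98.4555 - 105)/1.8084 = -3.6189
β = P(not reject | H₁) = Φ(0.3011) - Φ(-3.6189) ≈ 0.6182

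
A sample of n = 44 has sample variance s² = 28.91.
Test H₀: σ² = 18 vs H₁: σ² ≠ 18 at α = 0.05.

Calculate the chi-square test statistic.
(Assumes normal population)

df = n - 1 = 43
χ² = (n-1)s²/σ₀² = 43×28.91/18 = 69.0628
Critical values: χ²_{0.975,43} = 26.785, χ²_{0.025,43} = 62.990
Rejection region: χ² < 26.785 or χ² > 62.990
Decision: reject H₀

Answer: χ² = 69.0628, reject H₀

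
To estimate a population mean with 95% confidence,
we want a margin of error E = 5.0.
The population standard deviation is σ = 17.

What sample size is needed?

z_0.025 = 1.960
n = (z×σ/E)² = (1.960×17/5.0)²
n = 44.4089
Round up: n = 45

Answer: n = 45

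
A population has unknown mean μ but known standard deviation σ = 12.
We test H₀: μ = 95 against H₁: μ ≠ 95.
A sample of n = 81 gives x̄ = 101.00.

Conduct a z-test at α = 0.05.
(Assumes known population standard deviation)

Standard error: SE = σ/√n = 12/√81 = 1.3333
z-statistic: z = (x̄ - μ₀)/SE = (101.00 - 95)/1.3333 = 4.5001
Critical value: ±1.960
p-value < 0.0001
Decision: reject H₀

Answer: z = 4.5001, reject H₀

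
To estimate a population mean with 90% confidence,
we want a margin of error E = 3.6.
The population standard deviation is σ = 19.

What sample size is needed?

Answer: n = 76

Derivation:
z_0.05 = 1.645
n = (z×σ/E)² = (1.645×19/3.6)²
n = 75.3762
Round up: n = 76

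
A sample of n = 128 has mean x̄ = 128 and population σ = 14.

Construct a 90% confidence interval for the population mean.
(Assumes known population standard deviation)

Answer: (125.9645, 130.0355)

Derivation:
Confidence level: 90%, α = 0.1
z_0.05 = 1.645
SE = σ/√n = 14/√128 = 1.2374
Margin of error = 1.645 × 1.2374 = 2.0355
CI: x̄ ± margin = 128 ± 2.0355
CI: (125.9645, 130.0355)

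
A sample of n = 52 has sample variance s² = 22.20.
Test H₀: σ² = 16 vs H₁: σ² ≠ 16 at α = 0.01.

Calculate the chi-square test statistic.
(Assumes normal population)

Answer: χ² = 70.7625, fail to reject H₀

Derivation:
df = n - 1 = 51
χ² = (n-1)s²/σ₀² = 51×22.20/16 = 70.7625
Critical values: χ²_{0.995,51} = 28.735, χ²_{0.005,51} = 80.747
Rejection region: χ² < 28.735 or χ² > 80.747
Decision: fail to reject H₀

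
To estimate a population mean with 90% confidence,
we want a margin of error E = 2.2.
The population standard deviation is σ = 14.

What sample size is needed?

z_0.05 = 1.645
n = (z×σ/E)² = (1.645×14/2.2)²
n = 109.5828
Round up: n = 110

Answer: n = 110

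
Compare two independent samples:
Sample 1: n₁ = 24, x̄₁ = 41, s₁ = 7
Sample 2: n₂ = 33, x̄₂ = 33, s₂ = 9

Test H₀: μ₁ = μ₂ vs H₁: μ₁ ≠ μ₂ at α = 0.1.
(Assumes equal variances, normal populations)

Answer: t = 3.6265, reject H₀

Derivation:
Pooled variance: s²_p = [23×7² + 32×9²]/(55) = 67.6182
s_p = 8.2230
SE = s_p×√(1/n₁ + 1/n₂) = 8.2230×√(1/24 + 1/33) = 2.2060
t = (x̄₁ - x̄₂)/SE = (41 - 33)/2.2060 = 3.6265
df = 55, t-critical = ±1.673
Decision: reject H₀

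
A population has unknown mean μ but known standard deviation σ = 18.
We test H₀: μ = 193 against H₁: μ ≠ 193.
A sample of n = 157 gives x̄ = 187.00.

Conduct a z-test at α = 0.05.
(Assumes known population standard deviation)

Answer: z = -4.1765, reject H₀

Derivation:
Standard error: SE = σ/√n = 18/√157 = 1.4366
z-statistic: z = (x̄ - μ₀)/SE = (187.00 - 193)/1.4366 = -4.1765
Critical value: ±1.960
p-value < 0.0001
Decision: reject H₀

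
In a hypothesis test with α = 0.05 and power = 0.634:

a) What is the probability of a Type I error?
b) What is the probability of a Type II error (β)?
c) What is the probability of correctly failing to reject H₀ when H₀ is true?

a) Type I error probability = α = 0.05
b) Power = P(reject H₀ | H₁ true) = 1 - β = 0.634, so Type II error probability = β = 1 - Power = 0.366
c) P(fail to reject H₀ | H₀ true) = 1 - α = 0.95

Answer: a) 0.05, b) 0.366, c) 0.95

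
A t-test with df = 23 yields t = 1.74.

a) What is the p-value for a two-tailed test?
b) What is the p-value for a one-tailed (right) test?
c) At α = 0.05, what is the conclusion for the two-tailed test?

Using t-distribution with df = 23:
a) Two-tailed: p = 2×P(T > 1.74) = 0.0952
b) One-tailed: p = P(T > 1.74) = 0.0476
c) 0.0952 ≥ 0.05, fail to reject H₀

Answer: a) 0.0952, b) 0.0476, c) fail to reject H₀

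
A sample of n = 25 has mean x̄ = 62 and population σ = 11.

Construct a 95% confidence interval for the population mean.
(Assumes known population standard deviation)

Confidence level: 95%, α = 0.05
z_0.025 = 1.960
SE = σ/√n = 11/√25 = 2.2000
Margin of error = 1.960 × 2.2000 = 4.3120
CI: x̄ ± margin = 62 ± 4.3120
CI: (57.6880, 66.3120)

Answer: (57.6880, 66.3120)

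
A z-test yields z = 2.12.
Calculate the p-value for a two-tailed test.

For z = 2.12:
p = 2×P(Z > |2.12|) = 2×(1 - Φ(2.12)) = 0.0340

Answer: p-value ≈ 0.0340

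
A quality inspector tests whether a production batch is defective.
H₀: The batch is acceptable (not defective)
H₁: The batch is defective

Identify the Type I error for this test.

A Type I error (probability α) occurs when we reject a true H₀.
A Type II error (probability β) occurs when we fail to reject a false H₀.

Answer: Rejecting an acceptable batch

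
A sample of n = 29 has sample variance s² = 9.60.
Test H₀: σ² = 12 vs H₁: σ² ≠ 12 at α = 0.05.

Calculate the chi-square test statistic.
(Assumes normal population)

Answer: χ² = 22.4000, fail to reject H₀

Derivation:
df = n - 1 = 28
χ² = (n-1)s²/σ₀² = 28×9.60/12 = 22.4000
Critical values: χ²_{0.975,28} = 15.308, χ²_{0.025,28} = 44.461
Rejection region: χ² < 15.308 or χ² > 44.461
Decision: fail to reject H₀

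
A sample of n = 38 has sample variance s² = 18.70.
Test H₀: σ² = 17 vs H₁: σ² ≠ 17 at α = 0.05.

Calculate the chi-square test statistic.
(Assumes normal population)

df = n - 1 = 37
χ² = (n-1)s²/σ₀² = 37×18.70/17 = 40.7000
Critical values: χ²_{0.975,37} = 22.106, χ²_{0.025,37} = 55.668
Rejection region: χ² < 22.106 or χ² > 55.668
Decision: fail to reject H₀

Answer: χ² = 40.7000, fail to reject H₀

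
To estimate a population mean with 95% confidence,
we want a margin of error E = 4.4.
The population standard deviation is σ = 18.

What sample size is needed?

z_0.025 = 1.960
n = (z×σ/E)² = (1.960×18/4.4)²
n = 64.2912
Round up: n = 65

Answer: n = 65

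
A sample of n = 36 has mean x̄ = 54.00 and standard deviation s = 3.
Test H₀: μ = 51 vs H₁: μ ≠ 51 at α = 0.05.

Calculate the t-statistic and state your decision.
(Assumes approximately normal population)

df = n - 1 = 35
SE = s/√n = 3/√36 = 0.5000
t = (x̄ - μ₀)/SE = (54.00 - 51)/0.5000 = 6.0000
Critical value: t_{0.025,35} = ±2.030
p-value < 0.0001
Decision: reject H₀

Answer: t = 6.0000, reject H₀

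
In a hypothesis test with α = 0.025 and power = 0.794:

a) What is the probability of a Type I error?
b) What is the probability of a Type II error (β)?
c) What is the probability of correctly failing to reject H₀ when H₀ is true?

a) Type I error probability = α = 0.025
b) Power = P(reject H₀ | H₁ true) = 1 - β = 0.794, so Type II error probability = β = 1 - Power = 0.206
c) P(fail to reject H₀ | H₀ true) = 1 - α = 0.975

Answer: a) 0.025, b) 0.206, c) 0.975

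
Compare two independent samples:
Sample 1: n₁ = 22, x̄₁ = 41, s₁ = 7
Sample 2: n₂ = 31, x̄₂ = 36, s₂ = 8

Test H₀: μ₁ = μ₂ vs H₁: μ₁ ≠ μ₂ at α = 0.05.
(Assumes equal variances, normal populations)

Answer: t = 2.3587, reject H₀

Derivation:
Pooled variance: s²_p = [21×7² + 30×8²]/(51) = 57.8235
s_p = 7.6042
SE = s_p×√(1/n₁ + 1/n₂) = 7.6042×√(1/22 + 1/31) = 2.1198
t = (x̄₁ - x̄₂)/SE = (41 - 36)/2.1198 = 2.3587
df = 51, t-critical = ±2.008
Decision: reject H₀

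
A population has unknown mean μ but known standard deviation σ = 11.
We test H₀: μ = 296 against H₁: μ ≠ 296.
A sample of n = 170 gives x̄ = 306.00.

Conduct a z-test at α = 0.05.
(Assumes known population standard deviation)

Standard error: SE = σ/√n = 11/√170 = 0.8437
z-statistic: z = (x̄ - μ₀)/SE = (306.00 - 296)/0.8437 = 11.8526
Critical value: ±1.960
p-value < 0.0001
Decision: reject H₀

Answer: z = 11.8526, reject H₀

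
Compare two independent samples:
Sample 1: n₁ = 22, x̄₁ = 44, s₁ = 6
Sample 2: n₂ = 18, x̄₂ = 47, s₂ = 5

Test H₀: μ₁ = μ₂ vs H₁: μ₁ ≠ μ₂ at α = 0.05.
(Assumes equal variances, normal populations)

Pooled variance: s²_p = [21×6² + 17×5²]/(38) = 31.0789
s_p = 5.5748
SE = s_p×√(1/n₁ + 1/n₂) = 5.5748×√(1/22 + 1/18) = 1.7718
t = (x̄₁ - x̄₂)/SE = (44 - 47)/1.7718 = -1.6932
df = 38, t-critical = ±2.024
Decision: fail to reject H₀

Answer: t = -1.6932, fail to reject H₀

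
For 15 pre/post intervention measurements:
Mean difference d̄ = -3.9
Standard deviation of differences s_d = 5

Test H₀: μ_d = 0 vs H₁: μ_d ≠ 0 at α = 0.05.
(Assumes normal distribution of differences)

Answer: t = -3.0209, reject H₀

Derivation:
df = n - 1 = 14
SE = s_d/√n = 5/√15 = 1.2910
t = d̄/SE = -3.9/1.2910 = -3.0209
Critical value: t_{0.025,14} = ±2.145
p-value ≈ 0.0092
Decision: reject H₀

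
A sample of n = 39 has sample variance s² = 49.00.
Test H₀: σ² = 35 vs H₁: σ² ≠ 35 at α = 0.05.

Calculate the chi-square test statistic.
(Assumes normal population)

df = n - 1 = 38
χ² = (n-1)s²/σ₀² = 38×49.00/35 = 53.2000
Critical values: χ²_{0.975,38} = 22.878, χ²_{0.025,38} = 56.896
Rejection region: χ² < 22.878 or χ² > 56.896
Decision: fail to reject H₀

Answer: χ² = 53.2000, fail to reject H₀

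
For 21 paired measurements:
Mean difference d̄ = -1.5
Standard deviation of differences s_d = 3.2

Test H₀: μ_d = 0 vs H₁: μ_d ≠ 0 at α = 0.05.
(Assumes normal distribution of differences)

Answer: t = -2.1481, reject H₀

Derivation:
df = n - 1 = 20
SE = s_d/√n = 3.2/√21 = 0.6983
t = d̄/SE = -1.5/0.6983 = -2.1481
Critical value: t_{0.025,20} = ±2.086
p-value ≈ 0.0441
Decision: reject H₀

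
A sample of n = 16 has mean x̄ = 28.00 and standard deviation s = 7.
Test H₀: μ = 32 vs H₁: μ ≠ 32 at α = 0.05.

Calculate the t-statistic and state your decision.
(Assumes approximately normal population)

df = n - 1 = 15
SE = s/√n = 7/√16 = 1.7500
t = (x̄ - μ₀)/SE = (28.00 - 32)/1.7500 = -2.2857
Critical value: t_{0.025,15} = ±2.131
p-value ≈ 0.0372
Decision: reject H₀

Answer: t = -2.2857, reject H₀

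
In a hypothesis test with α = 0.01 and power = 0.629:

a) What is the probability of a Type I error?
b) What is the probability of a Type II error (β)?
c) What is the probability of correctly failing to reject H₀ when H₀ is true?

a) Type I error probability = α = 0.01
b) Power = P(reject H₀ | H₁ true) = 1 - β = 0.629, so Type II error probability = β = 1 - Power = 0.371
c) P(fail to reject H₀ | H₀ true) = 1 - α = 0.99

Answer: a) 0.01, b) 0.371, c) 0.99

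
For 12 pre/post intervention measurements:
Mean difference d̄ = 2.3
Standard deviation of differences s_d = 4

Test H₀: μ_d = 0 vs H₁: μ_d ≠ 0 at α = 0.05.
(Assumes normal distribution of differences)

df = n - 1 = 11
SE = s_d/√n = 4/√12 = 1.1547
t = d̄/SE = 2.3/1.1547 = 1.9919
Critical value: t_{0.025,11} = ±2.201
p-value ≈ 0.0718
Decision: fail to reject H₀

Answer: t = 1.9919, fail to reject H₀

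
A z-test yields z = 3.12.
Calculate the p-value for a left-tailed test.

For z = 3.12:
p = P(Z < 3.12) = Φ(3.12) = 0.9991

Answer: p-value ≈ 0.9991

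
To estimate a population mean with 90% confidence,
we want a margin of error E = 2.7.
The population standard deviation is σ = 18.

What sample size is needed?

z_0.05 = 1.645
n = (z×σ/E)² = (1.645×18/2.7)²
n = 120.2678
Round up: n = 121

Answer: n = 121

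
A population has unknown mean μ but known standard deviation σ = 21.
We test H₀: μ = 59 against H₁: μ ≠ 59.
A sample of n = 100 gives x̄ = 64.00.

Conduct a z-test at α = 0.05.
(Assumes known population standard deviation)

Standard error: SE = σ/√n = 21/√100 = 2.1000
z-statistic: z = (x̄ - μ₀)/SE = (64.00 - 59)/2.1000 = 2.3810
Critical value: ±1.960
p-value = 0.0173
Decision: reject H₀

Answer: z = 2.3810, reject H₀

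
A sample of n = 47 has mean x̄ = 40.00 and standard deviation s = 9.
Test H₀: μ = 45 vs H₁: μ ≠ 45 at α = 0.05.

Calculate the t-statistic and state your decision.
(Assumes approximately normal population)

df = n - 1 = 46
SE = s/√n = 9/√47 = 1.3128
t = (x̄ - μ₀)/SE = (40.00 - 45)/1.3128 = -3.8087
Critical value: t_{0.025,46} = ±2.013
p-value ≈ 0.0004
Decision: reject H₀

Answer: t = -3.8087, reject H₀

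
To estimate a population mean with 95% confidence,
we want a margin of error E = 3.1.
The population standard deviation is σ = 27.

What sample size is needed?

z_0.025 = 1.960
n = (z×σ/E)² = (1.960×27/3.1)²
n = 291.4179
Round up: n = 292

Answer: n = 292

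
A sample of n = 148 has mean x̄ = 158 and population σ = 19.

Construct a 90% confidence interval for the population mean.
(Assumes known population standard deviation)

Answer: (155.4308, 160.5692)

Derivation:
Confidence level: 90%, α = 0.1
z_0.05 = 1.645
SE = σ/√n = 19/√148 = 1.5618
Margin of error = 1.645 × 1.5618 = 2.5692
CI: x̄ ± margin = 158 ± 2.5692
CI: (155.4308, 160.5692)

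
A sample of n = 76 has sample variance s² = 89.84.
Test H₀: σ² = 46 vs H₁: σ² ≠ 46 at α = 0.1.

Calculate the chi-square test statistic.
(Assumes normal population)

Answer: χ² = 146.4783, reject H₀

Derivation:
df = n - 1 = 75
χ² = (n-1)s²/σ₀² = 75×89.84/46 = 146.4783
Critical values: χ²_{0.95,75} = 56.054, χ²_{0.05,75} = 96.217
Rejection region: χ² < 56.054 or χ² > 96.217
Decision: reject H₀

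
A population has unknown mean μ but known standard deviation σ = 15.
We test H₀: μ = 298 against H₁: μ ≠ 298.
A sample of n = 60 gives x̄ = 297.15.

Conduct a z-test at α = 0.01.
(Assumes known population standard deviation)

Answer: z = -0.4389, fail to reject H₀

Derivation:
Standard error: SE = σ/√n = 15/√60 = 1.9365
z-statistic: z = (x̄ - μ₀)/SE = (297.15 - 298)/1.9365 = -0.4389
Critical value: ±2.576
p-value = 0.6607
Decision: fail to reject H₀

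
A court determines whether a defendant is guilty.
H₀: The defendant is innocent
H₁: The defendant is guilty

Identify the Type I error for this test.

Type I error (α): Rejecting H₀ when H₀ is true
Type II error (β): Failing to reject H₀ when H₁ is true

Answer: Convicting an innocent person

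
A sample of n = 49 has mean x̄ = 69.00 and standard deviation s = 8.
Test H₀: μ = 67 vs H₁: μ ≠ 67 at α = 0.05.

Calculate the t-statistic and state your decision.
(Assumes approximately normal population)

df = n - 1 = 48
SE = s/√n = 8/√49 = 1.1429
t = (x̄ - μ₀)/SE = (69.00 - 67)/1.1429 = 1.7499
Critical value: t_{0.025,48} = ±2.011
p-value ≈ 0.0865
Decision: fail to reject H₀

Answer: t = 1.7499, fail to reject H₀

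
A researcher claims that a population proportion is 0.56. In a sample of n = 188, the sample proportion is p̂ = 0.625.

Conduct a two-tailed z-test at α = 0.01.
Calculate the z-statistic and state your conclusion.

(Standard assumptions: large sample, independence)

Answer: z = 1.7954, fail to reject H₀

Derivation:
H₀: p = 0.56, H₁: p ≠ 0.56
Standard error: SE = √(p₀(1-p₀)/n) = √(0.56×0.44/188) = 0.036203
z-statistic: z = (p̂ - p₀)/SE = (0.625 - 0.56)/0.036203 = 1.7954
Critical value: z_0.005 = ±2.576
p-value = 0.0726
Decision: fail to reject H₀ at α = 0.01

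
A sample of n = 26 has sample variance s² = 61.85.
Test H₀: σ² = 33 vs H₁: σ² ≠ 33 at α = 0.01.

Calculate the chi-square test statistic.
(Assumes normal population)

df = n - 1 = 25
χ² = (n-1)s²/σ₀² = 25×61.85/33 = 46.8561
Critical values: χ²_{0.995,25} = 10.520, χ²_{0.005,25} = 46.928
Rejection region: χ² < 10.520 or χ² > 46.928
Decision: fail to reject H₀

Answer: χ² = 46.8561, fail to reject H₀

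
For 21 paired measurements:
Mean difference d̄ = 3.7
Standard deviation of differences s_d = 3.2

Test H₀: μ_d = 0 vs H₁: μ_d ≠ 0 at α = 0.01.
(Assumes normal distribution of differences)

df = n - 1 = 20
SE = s_d/√n = 3.2/√21 = 0.6983
t = d̄/SE = 3.7/0.6983 = 5.2986
Critical value: t_{0.005,20} = ±2.845
p-value < 0.0001
Decision: reject H₀

Answer: t = 5.2986, reject H₀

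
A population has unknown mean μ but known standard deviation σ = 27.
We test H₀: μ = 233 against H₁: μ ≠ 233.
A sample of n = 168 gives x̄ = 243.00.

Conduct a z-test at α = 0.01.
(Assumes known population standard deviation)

Answer: z = 4.8005, reject H₀

Derivation:
Standard error: SE = σ/√n = 27/√168 = 2.0831
z-statistic: z = (x̄ - μ₀)/SE = (243.00 - 233)/2.0831 = 4.8005
Critical value: ±2.576
p-value < 0.0001
Decision: reject H₀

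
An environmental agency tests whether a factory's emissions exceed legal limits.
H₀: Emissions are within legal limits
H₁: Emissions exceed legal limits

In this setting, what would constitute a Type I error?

Type I error: rejecting H₀ when it is actually true (false positive).
Type II error: failing to reject H₀ when H₁ is actually true (false negative).

Answer: Citing a compliant factory for excess emissions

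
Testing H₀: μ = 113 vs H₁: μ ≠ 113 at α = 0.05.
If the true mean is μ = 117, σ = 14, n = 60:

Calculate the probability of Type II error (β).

Answer: β ≈ 0.4001

Derivation:
SE = σ/√n = 14/√60 = 1.8074
Critical values: μ₀ ± z_0.025×SE = 113 ± 1.960×1.8074
Acceptance region: (109.4575, 116.5425)
Under H₁ (μ = 117): z_high = (116.5425 - 117)/1.8074 = -0.2531, z_low = (109.4575 - 117)/1.8074 = -4.1731
β = P(not reject | H₁) = Φ(-0.2531) - Φ(-4.1731) ≈ 0.4001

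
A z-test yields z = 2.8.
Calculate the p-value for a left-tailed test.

For z = 2.8:
p = P(Z < 2.8) = Φ(2.8) = 0.9974

Answer: p-value ≈ 0.9974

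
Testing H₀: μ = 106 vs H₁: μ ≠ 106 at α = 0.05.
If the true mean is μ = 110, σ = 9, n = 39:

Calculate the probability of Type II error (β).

Answer: β ≈ 0.2074

Derivation:
SE = σ/√n = 9/√39 = 1.4412
Critical values: μ₀ ± z_0.025×SE = 106 ± 1.960×1.4412
Acceptance region: (103.1752, 108.8248)
Under H₁ (μ = 110): z_high = (108.8248 - 110)/1.4412 = -0.8154, z_low = (103.1752 - 110)/1.4412 = -4.7355
β = P(not reject | H₁) = Φ(-0.8154) - Φ(-4.7355) ≈ 0.2074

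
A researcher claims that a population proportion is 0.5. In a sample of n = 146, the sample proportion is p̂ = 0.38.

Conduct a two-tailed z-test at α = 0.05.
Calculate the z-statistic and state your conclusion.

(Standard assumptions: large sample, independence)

H₀: p = 0.5, H₁: p ≠ 0.5
Standard error: SE = √(p₀(1-p₀)/n) = √(0.5×0.5/146) = 0.041380
z-statistic: z = (p̂ - p₀)/SE = (0.38 - 0.5)/0.041380 = -2.9000
Critical value: z_0.025 = ±1.960
p-value = 0.0037
Decision: reject H₀ at α = 0.05

Answer: z = -2.9000, reject H₀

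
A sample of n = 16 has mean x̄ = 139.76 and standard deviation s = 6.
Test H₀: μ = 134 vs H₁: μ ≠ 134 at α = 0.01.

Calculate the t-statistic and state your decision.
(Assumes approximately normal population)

Answer: t = 3.8400, reject H₀

Derivation:
df = n - 1 = 15
SE = s/√n = 6/√16 = 1.5000
t = (x̄ - μ₀)/SE = (139.76 - 134)/1.5000 = 3.8400
Critical value: t_{0.005,15} = ±2.947
p-value ≈ 0.0016
Decision: reject H₀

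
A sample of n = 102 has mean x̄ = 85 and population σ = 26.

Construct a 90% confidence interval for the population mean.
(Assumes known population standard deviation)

Answer: (80.7651, 89.2349)

Derivation:
Confidence level: 90%, α = 0.1
z_0.05 = 1.645
SE = σ/√n = 26/√102 = 2.5744
Margin of error = 1.645 × 2.5744 = 4.2349
CI: x̄ ± margin = 85 ± 4.2349
CI: (80.7651, 89.2349)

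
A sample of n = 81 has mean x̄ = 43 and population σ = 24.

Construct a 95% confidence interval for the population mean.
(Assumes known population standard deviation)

Confidence level: 95%, α = 0.05
z_0.025 = 1.960
SE = σ/√n = 24/√81 = 2.6667
Margin of error = 1.960 × 2.6667 = 5.2267
CI: x̄ ± margin = 43 ± 5.2267
CI: (37.7733, 48.2267)

Answer: (37.7733, 48.2267)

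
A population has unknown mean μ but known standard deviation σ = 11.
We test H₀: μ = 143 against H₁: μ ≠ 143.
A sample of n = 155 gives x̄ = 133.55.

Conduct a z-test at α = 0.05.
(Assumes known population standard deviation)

Answer: z = -10.6961, reject H₀

Derivation:
Standard error: SE = σ/√n = 11/√155 = 0.8835
z-statistic: z = (x̄ - μ₀)/SE = (133.55 - 143)/0.8835 = -10.6961
Critical value: ±1.960
p-value < 0.0001
Decision: reject H₀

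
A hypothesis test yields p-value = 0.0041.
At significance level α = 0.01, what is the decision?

Compare p-value to α:
0.0041 < 0.01
Decision: reject H₀

Answer: reject H₀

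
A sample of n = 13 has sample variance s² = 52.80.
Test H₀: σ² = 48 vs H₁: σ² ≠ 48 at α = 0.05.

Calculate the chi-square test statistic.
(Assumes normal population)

df = n - 1 = 12
χ² = (n-1)s²/σ₀² = 12×52.80/48 = 13.2000
Critical values: χ²_{0.975,12} = 4.404, χ²_{0.025,12} = 23.337
Rejection region: χ² < 4.404 or χ² > 23.337
Decision: fail to reject H₀

Answer: χ² = 13.2000, fail to reject H₀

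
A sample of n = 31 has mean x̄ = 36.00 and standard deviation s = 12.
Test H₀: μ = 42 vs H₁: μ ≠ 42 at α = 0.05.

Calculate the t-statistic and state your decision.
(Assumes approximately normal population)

Answer: t = -2.7838, reject H₀

Derivation:
df = n - 1 = 30
SE = s/√n = 12/√31 = 2.1553
t = (x̄ - μ₀)/SE = (36.00 - 42)/2.1553 = -2.7838
Critical value: t_{0.025,30} = ±2.042
p-value ≈ 0.0092
Decision: reject H₀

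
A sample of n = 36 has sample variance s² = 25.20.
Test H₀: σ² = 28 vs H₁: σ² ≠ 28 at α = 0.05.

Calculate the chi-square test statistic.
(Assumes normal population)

Answer: χ² = 31.5000, fail to reject H₀

Derivation:
df = n - 1 = 35
χ² = (n-1)s²/σ₀² = 35×25.20/28 = 31.5000
Critical values: χ²_{0.975,35} = 20.569, χ²_{0.025,35} = 53.203
Rejection region: χ² < 20.569 or χ² > 53.203
Decision: fail to reject H₀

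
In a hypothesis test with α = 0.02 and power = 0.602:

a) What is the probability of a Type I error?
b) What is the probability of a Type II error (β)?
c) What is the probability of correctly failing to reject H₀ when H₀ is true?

a) Type I error probability = α = 0.02
b) Power = P(reject H₀ | H₁ true) = 1 - β = 0.602, so Type II error probability = β = 1 - Power = 0.398
c) P(fail to reject H₀ | H₀ true) = 1 - α = 0.98

Answer: a) 0.02, b) 0.398, c) 0.98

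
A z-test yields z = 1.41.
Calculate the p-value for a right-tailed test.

For z = 1.41:
p = P(Z > 1.41) = 1 - Φ(1.41) = 0.0793

Answer: p-value ≈ 0.0793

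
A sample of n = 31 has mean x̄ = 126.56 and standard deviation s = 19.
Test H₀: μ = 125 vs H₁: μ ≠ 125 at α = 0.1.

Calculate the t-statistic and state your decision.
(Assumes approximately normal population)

df = n - 1 = 30
SE = s/√n = 19/√31 = 3.4125
t = (x̄ - μ₀)/SE = (126.56 - 125)/3.4125 = 0.4571
Critical value: t_{0.05,30} = ±1.697
p-value ≈ 0.6509
Decision: fail to reject H₀

Answer: t = 0.4571, fail to reject H₀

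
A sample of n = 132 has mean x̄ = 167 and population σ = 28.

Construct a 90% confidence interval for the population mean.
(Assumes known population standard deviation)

Confidence level: 90%, α = 0.1
z_0.05 = 1.645
SE = σ/√n = 28/√132 = 2.4371
Margin of error = 1.645 × 2.4371 = 4.0090
CI: x̄ ± margin = 167 ± 4.0090
CI: (162.9910, 171.0090)

Answer: (162.9910, 171.0090)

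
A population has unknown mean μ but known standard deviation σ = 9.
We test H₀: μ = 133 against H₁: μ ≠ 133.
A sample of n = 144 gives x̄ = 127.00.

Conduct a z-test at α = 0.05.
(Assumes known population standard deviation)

Standard error: SE = σ/√n = 9/√144 = 0.7500
z-statistic: z = (x̄ - μ₀)/SE = (127.00 - 133)/0.7500 = -8.0000
Critical value: ±1.960
p-value < 0.0001
Decision: reject H₀

Answer: z = -8.0000, reject H₀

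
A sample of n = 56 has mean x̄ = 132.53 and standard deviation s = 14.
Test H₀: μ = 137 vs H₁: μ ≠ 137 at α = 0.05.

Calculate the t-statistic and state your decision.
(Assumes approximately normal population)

Answer: t = -2.3894, reject H₀

Derivation:
df = n - 1 = 55
SE = s/√n = 14/√56 = 1.8708
t = (x̄ - μ₀)/SE = (132.53 - 137)/1.8708 = -2.3894
Critical value: t_{0.025,55} = ±2.004
p-value ≈ 0.0203
Decision: reject H₀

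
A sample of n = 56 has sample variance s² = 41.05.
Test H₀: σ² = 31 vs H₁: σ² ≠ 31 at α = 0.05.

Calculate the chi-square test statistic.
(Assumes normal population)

df = n - 1 = 55
χ² = (n-1)s²/σ₀² = 55×41.05/31 = 72.8306
Critical values: χ²_{0.975,55} = 36.398, χ²_{0.025,55} = 77.380
Rejection region: χ² < 36.398 or χ² > 77.380
Decision: fail to reject H₀

Answer: χ² = 72.8306, fail to reject H₀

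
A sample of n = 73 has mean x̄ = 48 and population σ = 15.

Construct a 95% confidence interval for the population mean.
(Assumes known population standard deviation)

Confidence level: 95%, α = 0.05
z_0.025 = 1.960
SE = σ/√n = 15/√73 = 1.7556
Margin of error = 1.960 × 1.7556 = 3.4410
CI: x̄ ± margin = 48 ± 3.4410
CI: (44.5590, 51.4410)

Answer: (44.5590, 51.4410)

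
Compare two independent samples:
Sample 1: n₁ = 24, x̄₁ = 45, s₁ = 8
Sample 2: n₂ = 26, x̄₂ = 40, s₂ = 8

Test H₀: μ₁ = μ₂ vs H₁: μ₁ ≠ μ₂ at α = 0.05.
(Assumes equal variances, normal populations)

Answer: t = 2.2079, reject H₀

Derivation:
Pooled variance: s²_p = [23×8² + 25×8²]/(48) = 64.0000
s_p = 8.0000
SE = s_p×√(1/n₁ + 1/n₂) = 8.0000×√(1/24 + 1/26) = 2.2646
t = (x̄₁ - x̄₂)/SE = (45 - 40)/2.2646 = 2.2079
df = 48, t-critical = ±2.011
Decision: reject H₀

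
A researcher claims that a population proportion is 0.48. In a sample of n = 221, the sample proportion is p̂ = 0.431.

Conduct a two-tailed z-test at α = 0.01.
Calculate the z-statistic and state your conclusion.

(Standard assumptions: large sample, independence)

Answer: z = -1.4580, fail to reject H₀

Derivation:
H₀: p = 0.48, H₁: p ≠ 0.48
Standard error: SE = √(p₀(1-p₀)/n) = √(0.48×0.52/221) = 0.033607
z-statistic: z = (p̂ - p₀)/SE = (0.431 - 0.48)/0.033607 = -1.4580
Critical value: z_0.005 = ±2.576
p-value = 0.1448
Decision: fail to reject H₀ at α = 0.01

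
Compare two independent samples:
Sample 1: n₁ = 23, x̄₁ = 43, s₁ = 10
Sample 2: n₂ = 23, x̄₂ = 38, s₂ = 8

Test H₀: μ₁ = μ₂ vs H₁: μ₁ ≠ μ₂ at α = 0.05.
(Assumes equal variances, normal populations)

Answer: t = 1.8724, fail to reject H₀

Derivation:
Pooled variance: s²_p = [22×10² + 22×8²]/(44) = 82.0000
s_p = 9.0554
SE = s_p×√(1/n₁ + 1/n₂) = 9.0554×√(1/23 + 1/23) = 2.6703
t = (x̄₁ - x̄₂)/SE = (43 - 38)/2.6703 = 1.8724
df = 44, t-critical = ±2.015
Decision: fail to reject H₀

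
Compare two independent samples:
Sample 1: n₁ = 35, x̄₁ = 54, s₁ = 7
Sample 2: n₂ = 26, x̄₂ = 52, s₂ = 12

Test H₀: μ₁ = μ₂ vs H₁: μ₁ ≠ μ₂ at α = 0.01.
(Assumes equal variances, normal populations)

Answer: t = 0.8177, fail to reject H₀

Derivation:
Pooled variance: s²_p = [34×7² + 25×12²]/(59) = 89.2542
s_p = 9.4474
SE = s_p×√(1/n₁ + 1/n₂) = 9.4474×√(1/35 + 1/26) = 2.4460
t = (x̄₁ - x̄₂)/SE = (54 - 52)/2.4460 = 0.8177
df = 59, t-critical = ±2.662
Decision: fail to reject H₀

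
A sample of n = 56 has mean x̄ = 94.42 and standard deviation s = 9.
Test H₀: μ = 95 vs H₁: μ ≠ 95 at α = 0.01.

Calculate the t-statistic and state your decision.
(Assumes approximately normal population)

df = n - 1 = 55
SE = s/√n = 9/√56 = 1.2027
t = (x̄ - μ₀)/SE = (94.42 - 95)/1.2027 = -0.4822
Critical value: t_{0.005,55} = ±2.668
p-value ≈ 0.6316
Decision: fail to reject H₀

Answer: t = -0.4822, fail to reject H₀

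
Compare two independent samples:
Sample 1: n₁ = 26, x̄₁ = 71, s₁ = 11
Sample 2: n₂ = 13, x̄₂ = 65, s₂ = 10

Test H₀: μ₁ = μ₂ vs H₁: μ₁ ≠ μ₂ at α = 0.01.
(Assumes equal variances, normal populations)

Answer: t = 1.6530, fail to reject H₀

Derivation:
Pooled variance: s²_p = [25×11² + 12×10²]/(37) = 114.1892
s_p = 10.6859
SE = s_p×√(1/n₁ + 1/n₂) = 10.6859×√(1/26 + 1/13) = 3.6298
t = (x̄₁ - x̄₂)/SE = (71 - 65)/3.6298 = 1.6530
df = 37, t-critical = ±2.715
Decision: fail to reject H₀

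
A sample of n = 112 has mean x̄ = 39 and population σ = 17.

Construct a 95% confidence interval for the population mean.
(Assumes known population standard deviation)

Confidence level: 95%, α = 0.05
z_0.025 = 1.960
SE = σ/√n = 17/√112 = 1.6063
Margin of error = 1.960 × 1.6063 = 3.1483
CI: x̄ ± margin = 39 ± 3.1483
CI: (35.8517, 42.1483)

Answer: (35.8517, 42.1483)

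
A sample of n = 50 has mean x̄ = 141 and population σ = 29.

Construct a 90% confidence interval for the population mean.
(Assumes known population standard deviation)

Confidence level: 90%, α = 0.1
z_0.05 = 1.645
SE = σ/√n = 29/√50 = 4.1012
Margin of error = 1.645 × 4.1012 = 6.7465
CI: x̄ ± margin = 141 ± 6.7465
CI: (134.2535, 147.7465)

Answer: (134.2535, 147.7465)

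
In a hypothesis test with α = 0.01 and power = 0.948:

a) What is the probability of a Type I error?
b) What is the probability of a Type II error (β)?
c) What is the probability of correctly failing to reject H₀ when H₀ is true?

Answer: a) 0.01, b) 0.052, c) 0.99

Derivation:
a) Type I error probability = α = 0.01
b) Power = P(reject H₀ | H₁ true) = 1 - β = 0.948, so Type II error probability = β = 1 - Power = 0.052
c) P(fail to reject H₀ | H₀ true) = 1 - α = 0.99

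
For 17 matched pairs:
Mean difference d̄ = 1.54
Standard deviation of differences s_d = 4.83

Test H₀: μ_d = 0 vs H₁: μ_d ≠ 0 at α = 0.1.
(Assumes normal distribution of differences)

Answer: t = 1.3147, fail to reject H₀

Derivation:
df = n - 1 = 16
SE = s_d/√n = 4.83/√17 = 1.1714
t = d̄/SE = 1.54/1.1714 = 1.3147
Critical value: t_{0.05,16} = ±1.746
p-value ≈ 0.2071
Decision: fail to reject H₀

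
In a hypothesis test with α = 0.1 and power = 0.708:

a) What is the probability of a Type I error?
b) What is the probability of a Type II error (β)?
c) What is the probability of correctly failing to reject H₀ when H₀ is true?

Answer: a) 0.1, b) 0.292, c) 0.9

Derivation:
a) Type I error probability = α = 0.1
b) Power = P(reject H₀ | H₁ true) = 1 - β = 0.708, so Type II error probability = β = 1 - Power = 0.292
c) P(fail to reject H₀ | H₀ true) = 1 - α = 0.9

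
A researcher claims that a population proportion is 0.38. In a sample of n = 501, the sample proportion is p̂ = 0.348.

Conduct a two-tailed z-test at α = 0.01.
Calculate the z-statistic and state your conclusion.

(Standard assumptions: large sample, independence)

Answer: z = -1.4757, fail to reject H₀

Derivation:
H₀: p = 0.38, H₁: p ≠ 0.38
Standard error: SE = √(p₀(1-p₀)/n) = √(0.38×0.62/501) = 0.021685
z-statistic: z = (p̂ - p₀)/SE = (0.348 - 0.38)/0.021685 = -1.4757
Critical value: z_0.005 = ±2.576
p-value = 0.1400
Decision: fail to reject H₀ at α = 0.01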